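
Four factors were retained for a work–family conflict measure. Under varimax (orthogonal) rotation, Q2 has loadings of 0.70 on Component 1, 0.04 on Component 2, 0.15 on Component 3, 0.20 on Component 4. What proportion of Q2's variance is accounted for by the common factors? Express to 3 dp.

0.554

h² = 0.70² + 0.04² + 0.15² + 0.20² = 0.4900 + 0.0016 + 0.0225 + 0.0400 = 0.5541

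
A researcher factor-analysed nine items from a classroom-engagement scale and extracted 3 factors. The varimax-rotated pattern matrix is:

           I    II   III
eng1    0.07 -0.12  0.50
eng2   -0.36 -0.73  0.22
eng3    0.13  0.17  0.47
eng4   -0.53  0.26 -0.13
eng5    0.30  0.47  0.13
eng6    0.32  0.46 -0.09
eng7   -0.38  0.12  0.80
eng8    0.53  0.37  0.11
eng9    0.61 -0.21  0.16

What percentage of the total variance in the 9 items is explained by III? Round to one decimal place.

SS loadings for III = 0.50² + 0.22² + 0.47² + (-0.13)² + 0.13² + (-0.09)² + 0.80² + 0.11² + 0.16² = 1.2389
With 9 standardized items, total variance = 9. Proportion = 1.2389/9 = 0.1377 → 13.77%.

13.8%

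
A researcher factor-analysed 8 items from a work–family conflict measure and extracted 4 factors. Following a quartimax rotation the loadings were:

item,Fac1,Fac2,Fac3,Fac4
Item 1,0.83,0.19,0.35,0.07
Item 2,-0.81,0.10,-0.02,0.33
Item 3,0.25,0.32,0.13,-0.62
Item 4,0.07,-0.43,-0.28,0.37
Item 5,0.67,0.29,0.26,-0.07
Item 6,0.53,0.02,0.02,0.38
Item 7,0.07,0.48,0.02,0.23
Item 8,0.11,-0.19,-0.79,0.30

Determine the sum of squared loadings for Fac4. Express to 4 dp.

0.9273

SS loadings for Fac4 = 0.07² + 0.33² + (-0.62)² + 0.37² + (-0.07)² + 0.38² + 0.23² + 0.30² = 0.0049 + 0.1089 + 0.3844 + 0.1369 + 0.0049 + 0.1444 + 0.0529 + 0.0900 = 0.9273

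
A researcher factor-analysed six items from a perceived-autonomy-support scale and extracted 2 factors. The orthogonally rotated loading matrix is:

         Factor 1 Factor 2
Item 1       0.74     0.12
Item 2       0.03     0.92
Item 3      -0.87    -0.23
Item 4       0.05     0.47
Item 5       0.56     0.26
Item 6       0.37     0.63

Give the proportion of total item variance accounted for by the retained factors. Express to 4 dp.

SS loadings by factor: 1.7584, 1.5991; total = 3.3575.
Total variance with 6 standardized items is 6, so the solution explains 3.3575/6 = 0.5596.

0.5596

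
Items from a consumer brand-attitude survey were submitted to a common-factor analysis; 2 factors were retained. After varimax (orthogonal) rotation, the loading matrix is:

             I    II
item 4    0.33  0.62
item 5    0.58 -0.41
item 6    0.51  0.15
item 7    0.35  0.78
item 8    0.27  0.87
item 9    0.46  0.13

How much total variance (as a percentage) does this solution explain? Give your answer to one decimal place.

51.2%

SS loadings by factor: 1.1124, 1.9572; total = 3.0696.
Total variance with 6 standardized items is 6, so the solution explains 3.0696/6 = 0.5116 = 51.16%.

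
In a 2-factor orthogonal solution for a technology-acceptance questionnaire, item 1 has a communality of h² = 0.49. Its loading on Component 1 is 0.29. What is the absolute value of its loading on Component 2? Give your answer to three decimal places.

Under orthogonal rotation h² = Σλ², so λ_Component 2² = h² − (0.0841) = 0.49 − 0.0841 = 0.4059.
|λ| = √0.4059 = 0.6371.

0.637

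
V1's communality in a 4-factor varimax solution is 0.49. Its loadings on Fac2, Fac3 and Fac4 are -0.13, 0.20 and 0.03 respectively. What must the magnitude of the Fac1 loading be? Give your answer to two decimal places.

0.66

Under orthogonal rotation h² = Σλ², so λ_Fac1² = h² − (0.0578) = 0.49 − 0.0578 = 0.4322.
|λ| = √0.4322 = 0.6574.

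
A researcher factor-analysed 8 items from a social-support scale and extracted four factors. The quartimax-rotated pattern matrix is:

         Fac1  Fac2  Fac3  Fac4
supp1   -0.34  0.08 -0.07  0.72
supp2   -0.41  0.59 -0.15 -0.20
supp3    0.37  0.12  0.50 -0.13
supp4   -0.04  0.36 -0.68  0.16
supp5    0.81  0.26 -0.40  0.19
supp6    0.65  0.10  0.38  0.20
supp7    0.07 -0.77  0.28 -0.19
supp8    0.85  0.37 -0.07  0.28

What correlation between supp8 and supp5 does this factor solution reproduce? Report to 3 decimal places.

0.866

r̂ = Σ λ_i·λ_j across factors = (0.85)(0.81) + (0.37)(0.26) + (-0.07)(-0.40) + (0.28)(0.19)
  = +0.6885 +0.0962 +0.0280 +0.0532 = 0.8659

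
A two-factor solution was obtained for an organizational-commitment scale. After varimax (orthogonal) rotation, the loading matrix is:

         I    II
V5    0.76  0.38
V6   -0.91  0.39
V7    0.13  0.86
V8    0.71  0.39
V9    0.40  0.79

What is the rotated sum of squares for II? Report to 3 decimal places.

SS loadings for II = 0.38² + 0.39² + 0.86² + 0.39² + 0.79² = 0.1444 + 0.1521 + 0.7396 + 0.1521 + 0.6241 = 1.8123

1.812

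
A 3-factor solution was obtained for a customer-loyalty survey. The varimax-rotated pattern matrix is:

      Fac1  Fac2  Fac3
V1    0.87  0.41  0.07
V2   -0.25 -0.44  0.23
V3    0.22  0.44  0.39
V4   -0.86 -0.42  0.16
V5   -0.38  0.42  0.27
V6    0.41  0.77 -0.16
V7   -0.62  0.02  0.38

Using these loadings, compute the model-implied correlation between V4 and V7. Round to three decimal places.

r̂ = Σ λ_i·λ_j across factors = (-0.86)(-0.62) + (-0.42)(0.02) + (0.16)(0.38)
  = +0.5332 -0.0084 +0.0608 = 0.5856

0.586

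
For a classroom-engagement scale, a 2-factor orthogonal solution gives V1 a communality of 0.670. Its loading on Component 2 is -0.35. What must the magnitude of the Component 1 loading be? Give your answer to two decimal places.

0.74

Under orthogonal rotation h² = Σλ², so λ_Component 1² = h² − (0.1225) = 0.670 − 0.1225 = 0.5475.
|λ| = √0.5475 = 0.7399.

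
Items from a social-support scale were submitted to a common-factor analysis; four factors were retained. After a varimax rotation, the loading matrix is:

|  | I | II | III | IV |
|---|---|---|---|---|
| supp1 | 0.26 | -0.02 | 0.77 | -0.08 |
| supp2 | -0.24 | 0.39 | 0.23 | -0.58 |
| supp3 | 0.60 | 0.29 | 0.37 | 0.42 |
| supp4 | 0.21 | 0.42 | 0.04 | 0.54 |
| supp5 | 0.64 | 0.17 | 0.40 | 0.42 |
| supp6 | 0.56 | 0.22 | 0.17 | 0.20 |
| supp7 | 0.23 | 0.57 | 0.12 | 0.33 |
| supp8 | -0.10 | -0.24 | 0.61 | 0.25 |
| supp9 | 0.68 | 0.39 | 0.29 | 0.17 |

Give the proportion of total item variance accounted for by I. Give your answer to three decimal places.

SS loadings for I = 0.26² + (-0.24)² + 0.60² + 0.21² + 0.64² + 0.56² + 0.23² + (-0.10)² + 0.68² = 1.7778
Proportion of variance = 1.7778 / 9 = 0.1975.

0.198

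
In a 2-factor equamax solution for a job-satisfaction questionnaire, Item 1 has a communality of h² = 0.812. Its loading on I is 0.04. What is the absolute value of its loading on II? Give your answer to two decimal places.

0.90

Under orthogonal rotation h² = Σλ², so λ_II² = h² − (0.0016) = 0.812 − 0.0016 = 0.8104.
|λ| = √0.8104 = 0.9002.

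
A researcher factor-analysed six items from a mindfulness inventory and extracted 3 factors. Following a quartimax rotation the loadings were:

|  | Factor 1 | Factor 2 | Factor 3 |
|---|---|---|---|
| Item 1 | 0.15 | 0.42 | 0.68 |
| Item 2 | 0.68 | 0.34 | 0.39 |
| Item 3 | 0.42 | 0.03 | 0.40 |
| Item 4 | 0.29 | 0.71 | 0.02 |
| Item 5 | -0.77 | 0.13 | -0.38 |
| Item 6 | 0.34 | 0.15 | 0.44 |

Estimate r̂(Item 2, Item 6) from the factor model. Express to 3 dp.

r̂ = Σ λ_i·λ_j across factors = (0.68)(0.34) + (0.34)(0.15) + (0.39)(0.44)
  = +0.2312 +0.0510 +0.1716 = 0.4538

0.454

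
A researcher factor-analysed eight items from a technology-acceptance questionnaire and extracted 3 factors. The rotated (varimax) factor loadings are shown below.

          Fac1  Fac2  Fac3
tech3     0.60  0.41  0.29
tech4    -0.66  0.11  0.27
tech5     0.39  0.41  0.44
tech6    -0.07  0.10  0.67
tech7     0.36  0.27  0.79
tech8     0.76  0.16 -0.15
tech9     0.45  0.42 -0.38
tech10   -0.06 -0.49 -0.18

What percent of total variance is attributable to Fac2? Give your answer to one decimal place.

SS loadings for Fac2 = 0.41² + 0.11² + 0.41² + 0.10² + 0.27² + 0.16² + 0.42² + (-0.49)² = 0.8733
With 8 standardized items, total variance = 8. Proportion = 0.8733/8 = 0.1092 → 10.92%.

10.9%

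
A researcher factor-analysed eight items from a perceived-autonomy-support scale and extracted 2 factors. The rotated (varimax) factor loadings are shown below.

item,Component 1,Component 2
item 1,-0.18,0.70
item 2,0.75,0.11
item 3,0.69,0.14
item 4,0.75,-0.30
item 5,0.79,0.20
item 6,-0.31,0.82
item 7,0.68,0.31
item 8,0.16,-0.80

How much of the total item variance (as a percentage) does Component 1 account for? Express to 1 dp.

35.5%

SS loadings for Component 1 = (-0.18)² + 0.75² + 0.69² + 0.75² + 0.79² + (-0.31)² + 0.68² + 0.16² = 2.8417
With 8 standardized items, total variance = 8. Proportion = 2.8417/8 = 0.3552 → 35.52%.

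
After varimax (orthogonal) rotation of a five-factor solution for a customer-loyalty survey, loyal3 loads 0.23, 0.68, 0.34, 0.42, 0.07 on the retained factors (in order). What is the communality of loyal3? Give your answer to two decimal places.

h² = 0.23² + 0.68² + 0.34² + 0.42² + 0.07² = 0.0529 + 0.4624 + 0.1156 + 0.1764 + 0.0049 = 0.8122

0.81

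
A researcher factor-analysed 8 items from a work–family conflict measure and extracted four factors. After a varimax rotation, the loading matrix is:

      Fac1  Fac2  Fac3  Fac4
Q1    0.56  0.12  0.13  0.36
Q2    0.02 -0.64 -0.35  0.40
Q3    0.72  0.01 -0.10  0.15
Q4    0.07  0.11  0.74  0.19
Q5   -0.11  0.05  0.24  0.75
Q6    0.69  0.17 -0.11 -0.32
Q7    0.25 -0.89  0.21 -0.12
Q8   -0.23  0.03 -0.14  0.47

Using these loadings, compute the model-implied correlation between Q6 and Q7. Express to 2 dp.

0.04

r̂ = Σ λ_i·λ_j across factors = (0.69)(0.25) + (0.17)(-0.89) + (-0.11)(0.21) + (-0.32)(-0.12)
  = +0.1725 -0.1513 -0.0231 +0.0384 = 0.0365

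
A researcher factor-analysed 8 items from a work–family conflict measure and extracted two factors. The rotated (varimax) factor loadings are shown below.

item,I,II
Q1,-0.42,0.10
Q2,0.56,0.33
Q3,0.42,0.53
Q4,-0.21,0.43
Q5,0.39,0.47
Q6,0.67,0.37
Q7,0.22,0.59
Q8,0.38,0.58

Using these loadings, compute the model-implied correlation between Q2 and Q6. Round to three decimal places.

r̂ = Σ λ_i·λ_j across factors = (0.56)(0.67) + (0.33)(0.37)
  = +0.3752 +0.1221 = 0.4973

0.497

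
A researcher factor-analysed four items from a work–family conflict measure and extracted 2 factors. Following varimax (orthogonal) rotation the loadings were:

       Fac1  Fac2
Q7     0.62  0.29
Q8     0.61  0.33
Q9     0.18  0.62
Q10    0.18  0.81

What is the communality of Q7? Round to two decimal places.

0.47

h² = 0.62² + 0.29² = 0.3844 + 0.0841 = 0.4685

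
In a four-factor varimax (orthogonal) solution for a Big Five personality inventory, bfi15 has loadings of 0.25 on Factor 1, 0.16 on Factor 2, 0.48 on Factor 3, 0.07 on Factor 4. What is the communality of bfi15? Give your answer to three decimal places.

0.323

h² = 0.25² + 0.16² + 0.48² + 0.07² = 0.0625 + 0.0256 + 0.2304 + 0.0049 = 0.3234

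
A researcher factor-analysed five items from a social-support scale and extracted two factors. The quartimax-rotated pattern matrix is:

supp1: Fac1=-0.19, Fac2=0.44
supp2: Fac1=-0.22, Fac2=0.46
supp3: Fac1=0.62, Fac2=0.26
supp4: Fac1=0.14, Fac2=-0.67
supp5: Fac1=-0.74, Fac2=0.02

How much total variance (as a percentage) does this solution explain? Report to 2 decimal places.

SS loadings by factor: 1.0361, 0.9221; total = 1.9582.
Total variance with 5 standardized items is 5, so the solution explains 1.9582/5 = 0.3916 = 39.16%.

39.16%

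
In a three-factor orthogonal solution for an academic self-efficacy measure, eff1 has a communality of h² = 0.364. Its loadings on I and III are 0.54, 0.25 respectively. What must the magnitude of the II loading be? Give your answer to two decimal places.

0.10

Under orthogonal rotation h² = Σλ², so λ_II² = h² − (0.3541) = 0.364 − 0.3541 = 0.0099.
|λ| = √0.0099 = 0.0995.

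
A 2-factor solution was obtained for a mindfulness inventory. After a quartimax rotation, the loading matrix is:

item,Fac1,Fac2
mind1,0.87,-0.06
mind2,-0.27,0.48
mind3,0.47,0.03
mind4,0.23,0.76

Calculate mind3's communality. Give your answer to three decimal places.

0.222

h² = 0.47² + 0.03² = 0.2209 + 0.0009 = 0.2218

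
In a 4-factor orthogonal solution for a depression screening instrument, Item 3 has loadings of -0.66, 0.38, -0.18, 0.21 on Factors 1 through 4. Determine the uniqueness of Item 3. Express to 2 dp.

0.34

h² = (-0.66)² + 0.38² + (-0.18)² + 0.21² = 0.4356 + 0.1444 + 0.0324 + 0.0441 = 0.6565
Uniqueness u² = 1 − h² = 1 − 0.6565 = 0.3435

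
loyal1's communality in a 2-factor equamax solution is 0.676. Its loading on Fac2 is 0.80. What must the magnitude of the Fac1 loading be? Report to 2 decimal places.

0.19

Under orthogonal rotation h² = Σλ², so λ_Fac1² = h² − (0.6400) = 0.676 − 0.6400 = 0.0360.
|λ| = √0.0360 = 0.1897.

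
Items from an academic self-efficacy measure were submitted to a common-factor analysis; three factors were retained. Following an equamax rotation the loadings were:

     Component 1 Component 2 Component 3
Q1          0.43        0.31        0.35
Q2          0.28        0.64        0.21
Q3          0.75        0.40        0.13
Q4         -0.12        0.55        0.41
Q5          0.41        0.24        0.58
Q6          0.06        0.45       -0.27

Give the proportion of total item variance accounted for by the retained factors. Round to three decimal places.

SS loadings by factor: 1.0119, 1.2283, 0.7609; total = 3.0011.
Total variance with 6 standardized items is 6, so the solution explains 3.0011/6 = 0.5002.

0.500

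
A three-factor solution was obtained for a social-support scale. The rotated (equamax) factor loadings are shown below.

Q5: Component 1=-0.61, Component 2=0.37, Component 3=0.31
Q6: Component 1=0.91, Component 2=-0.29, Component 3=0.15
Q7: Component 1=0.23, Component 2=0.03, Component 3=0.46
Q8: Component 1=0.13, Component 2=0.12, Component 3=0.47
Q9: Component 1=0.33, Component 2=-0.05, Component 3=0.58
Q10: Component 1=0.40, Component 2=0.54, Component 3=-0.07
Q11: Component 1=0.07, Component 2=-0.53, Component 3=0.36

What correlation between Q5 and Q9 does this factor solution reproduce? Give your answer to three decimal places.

-0.040

r̂ = Σ λ_i·λ_j across factors = (-0.61)(0.33) + (0.37)(-0.05) + (0.31)(0.58)
  = -0.2013 -0.0185 +0.1798 = -0.0400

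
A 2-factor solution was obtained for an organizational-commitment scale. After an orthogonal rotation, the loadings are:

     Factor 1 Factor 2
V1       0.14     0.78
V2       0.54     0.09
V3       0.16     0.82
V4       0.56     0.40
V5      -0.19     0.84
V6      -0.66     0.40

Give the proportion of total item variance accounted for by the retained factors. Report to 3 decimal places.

SS loadings by factor: 1.1221, 2.3145; total = 3.4366.
Total variance with 6 standardized items is 6, so the solution explains 3.4366/6 = 0.5728.

0.573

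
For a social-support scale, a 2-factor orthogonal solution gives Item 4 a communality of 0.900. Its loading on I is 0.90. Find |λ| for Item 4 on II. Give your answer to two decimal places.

Under orthogonal rotation h² = Σλ², so λ_II² = h² − (0.8100) = 0.900 − 0.8100 = 0.0900.
|λ| = √0.0900 = 0.3000.

0.30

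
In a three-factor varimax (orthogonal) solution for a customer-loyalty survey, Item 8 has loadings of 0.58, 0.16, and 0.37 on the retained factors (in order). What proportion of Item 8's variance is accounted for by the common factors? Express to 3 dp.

0.499

h² = 0.58² + 0.16² + 0.37² = 0.3364 + 0.0256 + 0.1369 = 0.4989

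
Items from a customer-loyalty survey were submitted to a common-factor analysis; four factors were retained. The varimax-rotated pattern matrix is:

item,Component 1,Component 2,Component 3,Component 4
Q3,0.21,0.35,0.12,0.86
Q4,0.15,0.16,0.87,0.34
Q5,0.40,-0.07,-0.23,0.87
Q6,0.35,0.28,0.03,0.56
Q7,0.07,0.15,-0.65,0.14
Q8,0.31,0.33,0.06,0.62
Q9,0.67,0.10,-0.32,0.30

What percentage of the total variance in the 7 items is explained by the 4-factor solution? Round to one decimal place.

SS loadings by factor: 0.8990, 0.3728, 1.3536, 2.4197; total = 5.0451.
Total variance with 7 standardized items is 7, so the solution explains 5.0451/7 = 0.7207 = 72.07%.

72.1%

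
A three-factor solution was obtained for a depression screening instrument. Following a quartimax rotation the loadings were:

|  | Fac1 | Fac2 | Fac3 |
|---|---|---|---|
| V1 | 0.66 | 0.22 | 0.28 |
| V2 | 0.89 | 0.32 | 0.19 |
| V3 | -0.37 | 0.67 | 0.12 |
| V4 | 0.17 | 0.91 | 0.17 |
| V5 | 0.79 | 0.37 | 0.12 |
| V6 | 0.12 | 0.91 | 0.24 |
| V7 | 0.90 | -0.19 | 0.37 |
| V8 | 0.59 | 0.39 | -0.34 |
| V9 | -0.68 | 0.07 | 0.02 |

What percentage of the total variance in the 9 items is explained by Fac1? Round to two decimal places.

40.58%

SS loadings for Fac1 = 0.66² + 0.89² + (-0.37)² + 0.17² + 0.79² + 0.12² + 0.90² + 0.59² + (-0.68)² = 3.6525
With 9 standardized items, total variance = 9. Proportion = 3.6525/9 = 0.4058 → 40.58%.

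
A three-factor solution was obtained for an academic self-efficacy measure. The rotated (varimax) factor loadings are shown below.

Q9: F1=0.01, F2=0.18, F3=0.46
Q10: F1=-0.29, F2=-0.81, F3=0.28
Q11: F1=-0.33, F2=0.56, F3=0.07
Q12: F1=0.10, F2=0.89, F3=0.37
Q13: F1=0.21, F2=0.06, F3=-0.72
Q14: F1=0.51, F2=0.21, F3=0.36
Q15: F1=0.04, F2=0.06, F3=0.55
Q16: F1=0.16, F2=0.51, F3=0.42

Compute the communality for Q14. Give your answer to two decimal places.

h² = 0.51² + 0.21² + 0.36² = 0.2601 + 0.0441 + 0.1296 = 0.4338

0.43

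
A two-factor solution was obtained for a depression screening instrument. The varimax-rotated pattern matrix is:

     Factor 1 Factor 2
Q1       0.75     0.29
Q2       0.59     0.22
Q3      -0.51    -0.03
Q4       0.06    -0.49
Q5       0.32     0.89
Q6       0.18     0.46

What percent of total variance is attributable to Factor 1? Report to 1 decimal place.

SS loadings for Factor 1 = 0.75² + 0.59² + (-0.51)² + 0.06² + 0.32² + 0.18² = 1.3091
With 6 standardized items, total variance = 6. Proportion = 1.3091/6 = 0.2182 → 21.82%.

21.8%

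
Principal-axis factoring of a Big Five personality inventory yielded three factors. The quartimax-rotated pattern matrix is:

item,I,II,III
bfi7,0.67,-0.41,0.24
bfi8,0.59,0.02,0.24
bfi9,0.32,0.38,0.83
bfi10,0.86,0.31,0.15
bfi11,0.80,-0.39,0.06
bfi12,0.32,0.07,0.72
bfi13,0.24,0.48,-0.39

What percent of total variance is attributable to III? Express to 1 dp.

SS loadings for III = 0.24² + 0.24² + 0.83² + 0.15² + 0.06² + 0.72² + (-0.39)² = 1.5007
With 7 standardized items, total variance = 7. Proportion = 1.5007/7 = 0.2144 → 21.44%.

21.4%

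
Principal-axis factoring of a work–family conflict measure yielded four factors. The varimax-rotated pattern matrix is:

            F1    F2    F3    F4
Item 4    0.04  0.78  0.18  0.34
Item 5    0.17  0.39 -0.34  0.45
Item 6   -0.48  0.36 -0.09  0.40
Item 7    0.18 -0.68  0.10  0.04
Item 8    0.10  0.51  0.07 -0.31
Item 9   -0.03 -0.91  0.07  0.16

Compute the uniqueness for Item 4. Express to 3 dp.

h² = 0.04² + 0.78² + 0.18² + 0.34² = 0.0016 + 0.6084 + 0.0324 + 0.1156 = 0.7580
Uniqueness u² = 1 − h² = 1 − 0.7580 = 0.2420

0.242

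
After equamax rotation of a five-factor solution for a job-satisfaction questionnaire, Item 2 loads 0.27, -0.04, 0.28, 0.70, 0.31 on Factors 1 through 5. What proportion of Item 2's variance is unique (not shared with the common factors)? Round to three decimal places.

0.261

h² = 0.27² + (-0.04)² + 0.28² + 0.70² + 0.31² = 0.0729 + 0.0016 + 0.0784 + 0.4900 + 0.0961 = 0.7390
Uniqueness u² = 1 − h² = 1 − 0.7390 = 0.2610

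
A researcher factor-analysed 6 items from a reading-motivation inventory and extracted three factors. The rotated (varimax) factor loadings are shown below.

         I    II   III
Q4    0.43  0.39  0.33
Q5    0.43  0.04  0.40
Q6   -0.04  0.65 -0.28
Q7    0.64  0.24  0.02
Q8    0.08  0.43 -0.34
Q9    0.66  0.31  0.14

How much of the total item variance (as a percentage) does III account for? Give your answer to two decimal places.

8.05%

SS loadings for III = 0.33² + 0.40² + (-0.28)² + 0.02² + (-0.34)² + 0.14² = 0.4829
With 6 standardized items, total variance = 6. Proportion = 0.4829/6 = 0.0805 → 8.05%.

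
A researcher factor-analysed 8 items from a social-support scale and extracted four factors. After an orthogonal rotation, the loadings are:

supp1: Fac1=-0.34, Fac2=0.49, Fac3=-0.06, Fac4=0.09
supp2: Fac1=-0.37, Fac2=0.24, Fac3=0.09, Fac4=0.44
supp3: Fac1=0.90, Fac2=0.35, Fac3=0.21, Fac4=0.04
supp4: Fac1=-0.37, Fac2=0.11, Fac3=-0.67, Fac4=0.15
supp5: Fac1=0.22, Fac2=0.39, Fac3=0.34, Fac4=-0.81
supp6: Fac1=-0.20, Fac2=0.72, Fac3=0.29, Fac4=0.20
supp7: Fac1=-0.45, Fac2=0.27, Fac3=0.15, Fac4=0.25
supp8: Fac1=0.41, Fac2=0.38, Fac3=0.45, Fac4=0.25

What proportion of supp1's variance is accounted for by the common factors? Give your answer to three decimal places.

0.367

h² = (-0.34)² + 0.49² + (-0.06)² + 0.09² = 0.1156 + 0.2401 + 0.0036 + 0.0081 = 0.3674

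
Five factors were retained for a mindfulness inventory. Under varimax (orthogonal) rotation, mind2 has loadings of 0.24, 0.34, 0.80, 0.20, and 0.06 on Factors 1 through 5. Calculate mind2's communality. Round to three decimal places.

h² = 0.24² + 0.34² + 0.80² + 0.20² + 0.06² = 0.0576 + 0.1156 + 0.6400 + 0.0400 + 0.0036 = 0.8568

0.857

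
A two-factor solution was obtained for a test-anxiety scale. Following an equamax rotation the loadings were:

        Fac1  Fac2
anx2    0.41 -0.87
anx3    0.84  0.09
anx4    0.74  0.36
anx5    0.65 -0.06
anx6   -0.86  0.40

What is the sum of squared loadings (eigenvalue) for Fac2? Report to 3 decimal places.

1.058

SS loadings for Fac2 = (-0.87)² + 0.09² + 0.36² + (-0.06)² + 0.40² = 0.7569 + 0.0081 + 0.1296 + 0.0036 + 0.1600 = 1.0582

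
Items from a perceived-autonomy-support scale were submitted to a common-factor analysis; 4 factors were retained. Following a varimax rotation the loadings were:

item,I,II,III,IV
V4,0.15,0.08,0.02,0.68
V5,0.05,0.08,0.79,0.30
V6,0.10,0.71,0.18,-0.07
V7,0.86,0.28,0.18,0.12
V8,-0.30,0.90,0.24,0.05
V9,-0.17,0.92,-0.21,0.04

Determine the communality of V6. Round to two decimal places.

0.55

h² = 0.10² + 0.71² + 0.18² + (-0.07)² = 0.0100 + 0.5041 + 0.0324 + 0.0049 = 0.5514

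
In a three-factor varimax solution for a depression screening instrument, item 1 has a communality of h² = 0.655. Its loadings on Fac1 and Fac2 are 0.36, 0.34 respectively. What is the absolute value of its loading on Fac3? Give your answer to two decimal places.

Under orthogonal rotation h² = Σλ², so λ_Fac3² = h² − (0.2452) = 0.655 − 0.2452 = 0.4098.
|λ| = √0.4098 = 0.6402.

0.64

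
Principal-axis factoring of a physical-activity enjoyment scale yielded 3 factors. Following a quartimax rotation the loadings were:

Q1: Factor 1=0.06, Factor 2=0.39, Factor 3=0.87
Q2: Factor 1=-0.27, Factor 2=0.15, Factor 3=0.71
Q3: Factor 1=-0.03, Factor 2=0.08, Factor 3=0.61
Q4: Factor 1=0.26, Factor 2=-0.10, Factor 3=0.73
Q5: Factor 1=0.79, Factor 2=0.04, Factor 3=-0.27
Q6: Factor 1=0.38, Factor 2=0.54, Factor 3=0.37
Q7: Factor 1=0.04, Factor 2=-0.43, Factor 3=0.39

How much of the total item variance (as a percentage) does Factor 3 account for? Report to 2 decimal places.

36.11%

SS loadings for Factor 3 = 0.87² + 0.71² + 0.61² + 0.73² + (-0.27)² + 0.37² + 0.39² = 2.5279
With 7 standardized items, total variance = 7. Proportion = 2.5279/7 = 0.3611 → 36.11%.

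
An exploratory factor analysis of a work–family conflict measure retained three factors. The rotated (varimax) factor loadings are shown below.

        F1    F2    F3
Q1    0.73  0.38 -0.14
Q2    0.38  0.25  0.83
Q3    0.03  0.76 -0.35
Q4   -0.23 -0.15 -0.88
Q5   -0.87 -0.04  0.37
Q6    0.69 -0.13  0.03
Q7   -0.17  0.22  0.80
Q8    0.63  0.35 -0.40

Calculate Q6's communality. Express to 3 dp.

0.494

h² = 0.69² + (-0.13)² + 0.03² = 0.4761 + 0.0169 + 0.0009 = 0.4939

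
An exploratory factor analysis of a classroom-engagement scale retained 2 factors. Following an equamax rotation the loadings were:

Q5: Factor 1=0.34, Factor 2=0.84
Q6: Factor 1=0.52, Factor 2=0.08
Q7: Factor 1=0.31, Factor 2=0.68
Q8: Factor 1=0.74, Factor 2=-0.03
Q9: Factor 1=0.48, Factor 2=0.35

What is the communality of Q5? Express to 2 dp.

h² = 0.34² + 0.84² = 0.1156 + 0.7056 = 0.8212

0.82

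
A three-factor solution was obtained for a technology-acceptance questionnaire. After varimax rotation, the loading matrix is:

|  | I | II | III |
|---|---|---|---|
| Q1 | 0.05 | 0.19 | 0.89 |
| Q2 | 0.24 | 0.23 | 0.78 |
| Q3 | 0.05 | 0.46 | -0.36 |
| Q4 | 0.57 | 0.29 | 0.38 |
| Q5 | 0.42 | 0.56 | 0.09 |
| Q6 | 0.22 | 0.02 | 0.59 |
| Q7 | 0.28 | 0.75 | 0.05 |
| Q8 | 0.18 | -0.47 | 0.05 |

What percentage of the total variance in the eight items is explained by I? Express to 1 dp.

SS loadings for I = 0.05² + 0.24² + 0.05² + 0.57² + 0.42² + 0.22² + 0.28² + 0.18² = 0.7231
With 8 standardized items, total variance = 8. Proportion = 0.7231/8 = 0.0904 → 9.04%.

9.0%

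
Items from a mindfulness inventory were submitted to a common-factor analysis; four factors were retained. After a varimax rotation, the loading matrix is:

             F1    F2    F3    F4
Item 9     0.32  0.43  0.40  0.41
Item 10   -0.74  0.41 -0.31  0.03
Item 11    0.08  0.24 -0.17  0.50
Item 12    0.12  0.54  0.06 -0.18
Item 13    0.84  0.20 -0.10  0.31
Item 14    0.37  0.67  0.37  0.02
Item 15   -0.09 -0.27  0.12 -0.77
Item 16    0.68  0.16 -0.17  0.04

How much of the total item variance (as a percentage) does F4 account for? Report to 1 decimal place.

14.3%

SS loadings for F4 = 0.41² + 0.03² + 0.50² + (-0.18)² + 0.31² + 0.02² + (-0.77)² + 0.04² = 1.1424
With 8 standardized items, total variance = 8. Proportion = 1.1424/8 = 0.1428 → 14.28%.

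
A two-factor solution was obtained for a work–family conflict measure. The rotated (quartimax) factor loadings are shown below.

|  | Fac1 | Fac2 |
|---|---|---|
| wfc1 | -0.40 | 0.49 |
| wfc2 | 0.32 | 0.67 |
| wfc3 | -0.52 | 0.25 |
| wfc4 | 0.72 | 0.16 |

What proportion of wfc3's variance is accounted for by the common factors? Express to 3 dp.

h² = (-0.52)² + 0.25² = 0.2704 + 0.0625 = 0.3329

0.333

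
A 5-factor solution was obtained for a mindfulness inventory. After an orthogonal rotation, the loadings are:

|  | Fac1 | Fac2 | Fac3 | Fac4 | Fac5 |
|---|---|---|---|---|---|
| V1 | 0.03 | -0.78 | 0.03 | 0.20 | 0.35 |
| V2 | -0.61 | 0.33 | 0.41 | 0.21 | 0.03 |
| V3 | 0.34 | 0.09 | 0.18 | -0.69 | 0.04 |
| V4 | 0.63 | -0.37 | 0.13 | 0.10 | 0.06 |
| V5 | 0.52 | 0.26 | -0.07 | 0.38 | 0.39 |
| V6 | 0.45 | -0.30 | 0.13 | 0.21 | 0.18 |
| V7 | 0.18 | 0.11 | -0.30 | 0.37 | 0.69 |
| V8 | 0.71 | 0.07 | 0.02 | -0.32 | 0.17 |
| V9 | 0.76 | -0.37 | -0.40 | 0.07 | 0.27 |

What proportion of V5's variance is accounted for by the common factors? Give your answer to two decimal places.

h² = 0.52² + 0.26² + (-0.07)² + 0.38² + 0.39² = 0.2704 + 0.0676 + 0.0049 + 0.1444 + 0.1521 = 0.6394

0.64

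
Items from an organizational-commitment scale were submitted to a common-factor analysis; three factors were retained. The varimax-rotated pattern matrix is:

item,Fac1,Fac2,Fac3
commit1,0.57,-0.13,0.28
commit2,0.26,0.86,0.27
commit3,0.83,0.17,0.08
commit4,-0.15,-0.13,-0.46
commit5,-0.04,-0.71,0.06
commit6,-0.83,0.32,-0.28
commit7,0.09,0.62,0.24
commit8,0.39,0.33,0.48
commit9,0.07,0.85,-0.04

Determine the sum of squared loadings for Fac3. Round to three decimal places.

SS loadings for Fac3 = 0.28² + 0.27² + 0.08² + (-0.46)² + 0.06² + (-0.28)² + 0.24² + 0.48² + (-0.04)² = 0.0784 + 0.0729 + 0.0064 + 0.2116 + 0.0036 + 0.0784 + 0.0576 + 0.2304 + 0.0016 = 0.7409

0.741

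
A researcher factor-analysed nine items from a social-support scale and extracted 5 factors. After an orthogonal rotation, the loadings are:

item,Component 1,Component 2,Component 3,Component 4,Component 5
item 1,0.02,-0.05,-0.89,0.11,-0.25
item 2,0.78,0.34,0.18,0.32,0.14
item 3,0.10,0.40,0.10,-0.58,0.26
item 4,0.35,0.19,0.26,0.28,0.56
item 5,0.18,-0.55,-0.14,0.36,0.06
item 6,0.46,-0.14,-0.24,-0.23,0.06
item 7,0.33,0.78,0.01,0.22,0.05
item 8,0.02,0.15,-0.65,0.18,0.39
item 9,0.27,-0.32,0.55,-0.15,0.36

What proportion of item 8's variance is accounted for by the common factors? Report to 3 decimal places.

h² = 0.02² + 0.15² + (-0.65)² + 0.18² + 0.39² = 0.0004 + 0.0225 + 0.4225 + 0.0324 + 0.1521 = 0.6299

0.630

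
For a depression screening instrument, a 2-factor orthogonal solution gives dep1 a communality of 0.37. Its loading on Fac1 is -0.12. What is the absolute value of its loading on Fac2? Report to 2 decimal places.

0.60

Under orthogonal rotation h² = Σλ², so λ_Fac2² = h² − (0.0144) = 0.37 − 0.0144 = 0.3556.
|λ| = √0.3556 = 0.5963.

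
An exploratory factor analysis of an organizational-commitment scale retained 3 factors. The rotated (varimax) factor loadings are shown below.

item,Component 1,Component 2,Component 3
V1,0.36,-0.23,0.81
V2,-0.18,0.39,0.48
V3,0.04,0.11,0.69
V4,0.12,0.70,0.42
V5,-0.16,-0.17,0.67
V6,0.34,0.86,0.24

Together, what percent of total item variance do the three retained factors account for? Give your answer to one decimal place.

SS loadings by factor: 0.3192, 1.4756, 2.0455; total = 3.8403.
Total variance with 6 standardized items is 6, so the solution explains 3.8403/6 = 0.6401 = 64.01%.

64.0%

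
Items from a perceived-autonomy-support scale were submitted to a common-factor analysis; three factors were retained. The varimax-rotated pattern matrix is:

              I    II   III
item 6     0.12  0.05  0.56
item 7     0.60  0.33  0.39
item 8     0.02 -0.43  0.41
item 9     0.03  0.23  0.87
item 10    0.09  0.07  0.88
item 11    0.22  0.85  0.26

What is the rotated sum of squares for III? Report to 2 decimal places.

SS loadings for III = 0.56² + 0.39² + 0.41² + 0.87² + 0.88² + 0.26² = 0.3136 + 0.1521 + 0.1681 + 0.7569 + 0.7744 + 0.0676 = 2.2327

2.23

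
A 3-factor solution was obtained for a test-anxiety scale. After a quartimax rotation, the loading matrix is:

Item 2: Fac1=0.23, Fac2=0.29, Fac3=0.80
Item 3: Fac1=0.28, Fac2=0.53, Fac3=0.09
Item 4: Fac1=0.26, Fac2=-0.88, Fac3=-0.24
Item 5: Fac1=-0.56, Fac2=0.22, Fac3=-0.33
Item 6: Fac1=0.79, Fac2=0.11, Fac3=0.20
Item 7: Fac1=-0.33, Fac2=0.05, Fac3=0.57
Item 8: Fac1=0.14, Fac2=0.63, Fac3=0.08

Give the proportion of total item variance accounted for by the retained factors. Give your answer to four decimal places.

0.5786

SS loadings by factor: 1.2651, 1.5993, 1.1859; total = 4.0503.
Total variance with 7 standardized items is 7, so the solution explains 4.0503/7 = 0.5786.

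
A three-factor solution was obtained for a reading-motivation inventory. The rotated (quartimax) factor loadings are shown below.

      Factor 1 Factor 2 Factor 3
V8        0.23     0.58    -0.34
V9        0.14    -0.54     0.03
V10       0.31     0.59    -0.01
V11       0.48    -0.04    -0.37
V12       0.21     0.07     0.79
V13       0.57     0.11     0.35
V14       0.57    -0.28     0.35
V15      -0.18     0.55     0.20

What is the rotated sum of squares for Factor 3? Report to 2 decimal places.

1.16

SS loadings for Factor 3 = (-0.34)² + 0.03² + (-0.01)² + (-0.37)² + 0.79² + 0.35² + 0.35² + 0.20² = 0.1156 + 0.0009 + 0.0001 + 0.1369 + 0.6241 + 0.1225 + 0.1225 + 0.0400 = 1.1626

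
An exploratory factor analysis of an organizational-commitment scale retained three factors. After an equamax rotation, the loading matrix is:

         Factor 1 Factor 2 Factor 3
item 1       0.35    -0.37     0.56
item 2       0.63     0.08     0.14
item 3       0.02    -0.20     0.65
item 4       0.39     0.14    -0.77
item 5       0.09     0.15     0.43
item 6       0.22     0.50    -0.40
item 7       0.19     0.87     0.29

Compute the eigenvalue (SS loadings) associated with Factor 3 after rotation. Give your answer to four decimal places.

SS loadings for Factor 3 = 0.56² + 0.14² + 0.65² + (-0.77)² + 0.43² + (-0.40)² + 0.29² = 0.3136 + 0.0196 + 0.4225 + 0.5929 + 0.1849 + 0.1600 + 0.0841 = 1.7776

1.7776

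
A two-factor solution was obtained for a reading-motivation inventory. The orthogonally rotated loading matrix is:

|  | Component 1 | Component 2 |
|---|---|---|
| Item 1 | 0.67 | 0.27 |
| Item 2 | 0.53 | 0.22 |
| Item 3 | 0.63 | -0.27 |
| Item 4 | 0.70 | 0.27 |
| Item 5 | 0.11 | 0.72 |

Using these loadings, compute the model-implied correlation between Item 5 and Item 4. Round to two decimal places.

r̂ = Σ λ_i·λ_j across factors = (0.11)(0.70) + (0.72)(0.27)
  = +0.0770 +0.1944 = 0.2714

0.27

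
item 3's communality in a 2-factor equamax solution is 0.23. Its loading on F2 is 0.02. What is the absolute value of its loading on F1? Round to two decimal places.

Under orthogonal rotation h² = Σλ², so λ_F1² = h² − (0.0004) = 0.23 − 0.0004 = 0.2296.
|λ| = √0.2296 = 0.4792.

0.48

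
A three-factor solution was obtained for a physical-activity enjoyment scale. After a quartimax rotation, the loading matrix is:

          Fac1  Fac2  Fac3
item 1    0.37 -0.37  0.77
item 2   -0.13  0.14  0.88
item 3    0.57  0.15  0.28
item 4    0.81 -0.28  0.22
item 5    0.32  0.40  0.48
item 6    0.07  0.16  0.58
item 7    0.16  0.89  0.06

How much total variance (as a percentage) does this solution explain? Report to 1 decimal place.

SS loadings by factor: 1.2677, 1.2351, 2.0645; total = 4.5673.
Total variance with 7 standardized items is 7, so the solution explains 4.5673/7 = 0.6525 = 65.25%.

65.2%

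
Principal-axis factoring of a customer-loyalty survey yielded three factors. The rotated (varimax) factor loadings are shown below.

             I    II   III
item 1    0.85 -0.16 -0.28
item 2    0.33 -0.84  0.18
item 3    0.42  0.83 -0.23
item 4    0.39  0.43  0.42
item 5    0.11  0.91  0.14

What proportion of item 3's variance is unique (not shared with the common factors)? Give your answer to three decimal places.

h² = 0.42² + 0.83² + (-0.23)² = 0.1764 + 0.6889 + 0.0529 = 0.9182
Uniqueness u² = 1 − h² = 1 − 0.9182 = 0.0818

0.082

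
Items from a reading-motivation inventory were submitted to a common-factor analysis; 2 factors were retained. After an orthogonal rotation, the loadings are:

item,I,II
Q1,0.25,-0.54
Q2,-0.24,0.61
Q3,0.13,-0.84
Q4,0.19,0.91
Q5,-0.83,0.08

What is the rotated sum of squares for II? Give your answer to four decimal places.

SS loadings for II = (-0.54)² + 0.61² + (-0.84)² + 0.91² + 0.08² = 0.2916 + 0.3721 + 0.7056 + 0.8281 + 0.0064 = 2.2038

2.2038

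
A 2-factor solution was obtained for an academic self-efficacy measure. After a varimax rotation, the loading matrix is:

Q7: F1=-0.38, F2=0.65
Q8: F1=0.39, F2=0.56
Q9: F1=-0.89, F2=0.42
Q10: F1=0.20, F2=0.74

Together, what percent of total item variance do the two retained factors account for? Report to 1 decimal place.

64.7%

SS loadings by factor: 1.1286, 1.4601; total = 2.5887.
Total variance with 4 standardized items is 4, so the solution explains 2.5887/4 = 0.6472 = 64.72%.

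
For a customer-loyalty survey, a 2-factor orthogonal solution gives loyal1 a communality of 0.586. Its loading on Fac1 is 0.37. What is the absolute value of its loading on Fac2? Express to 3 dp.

0.670

Under orthogonal rotation h² = Σλ², so λ_Fac2² = h² − (0.1369) = 0.586 − 0.1369 = 0.4491.
|λ| = √0.4491 = 0.6701.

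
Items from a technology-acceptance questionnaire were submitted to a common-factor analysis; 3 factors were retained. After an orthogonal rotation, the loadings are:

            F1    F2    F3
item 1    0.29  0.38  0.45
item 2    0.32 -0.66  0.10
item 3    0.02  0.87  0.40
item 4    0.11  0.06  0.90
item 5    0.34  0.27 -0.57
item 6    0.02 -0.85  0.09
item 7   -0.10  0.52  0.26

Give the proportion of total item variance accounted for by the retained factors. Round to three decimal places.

0.616

Communalities: 0.4310, 0.5480, 0.9173, 0.8257, 0.5134, 0.7310, 0.3480; Σh² = 4.3144.
Total variance with 7 standardized items is 7, so the solution explains 4.3144/7 = 0.6163.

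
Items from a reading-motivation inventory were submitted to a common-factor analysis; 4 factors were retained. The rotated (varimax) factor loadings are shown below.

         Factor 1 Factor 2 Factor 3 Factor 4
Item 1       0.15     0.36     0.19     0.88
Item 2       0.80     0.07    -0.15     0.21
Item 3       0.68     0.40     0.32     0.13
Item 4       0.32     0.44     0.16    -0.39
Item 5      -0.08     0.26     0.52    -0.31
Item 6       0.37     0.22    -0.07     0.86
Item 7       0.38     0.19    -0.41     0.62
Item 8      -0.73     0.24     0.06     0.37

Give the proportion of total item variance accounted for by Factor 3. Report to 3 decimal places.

SS loadings for Factor 3 = 0.19² + (-0.15)² + 0.32² + 0.16² + 0.52² + (-0.07)² + (-0.41)² + 0.06² = 0.6336
Proportion of variance = 0.6336 / 8 = 0.0792.

0.079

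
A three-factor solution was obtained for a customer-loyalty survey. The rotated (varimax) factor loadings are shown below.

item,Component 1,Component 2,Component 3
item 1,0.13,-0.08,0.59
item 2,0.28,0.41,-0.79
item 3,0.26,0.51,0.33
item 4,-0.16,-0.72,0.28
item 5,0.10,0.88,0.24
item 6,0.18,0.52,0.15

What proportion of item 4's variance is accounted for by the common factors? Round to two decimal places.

h² = (-0.16)² + (-0.72)² + 0.28² = 0.0256 + 0.5184 + 0.0784 = 0.6224

0.62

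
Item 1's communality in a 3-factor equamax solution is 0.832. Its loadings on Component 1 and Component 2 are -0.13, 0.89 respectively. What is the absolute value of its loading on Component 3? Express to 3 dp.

Under orthogonal rotation h² = Σλ², so λ_Component 3² = h² − (0.8090) = 0.832 − 0.8090 = 0.0230.
|λ| = √0.0230 = 0.1517.

0.152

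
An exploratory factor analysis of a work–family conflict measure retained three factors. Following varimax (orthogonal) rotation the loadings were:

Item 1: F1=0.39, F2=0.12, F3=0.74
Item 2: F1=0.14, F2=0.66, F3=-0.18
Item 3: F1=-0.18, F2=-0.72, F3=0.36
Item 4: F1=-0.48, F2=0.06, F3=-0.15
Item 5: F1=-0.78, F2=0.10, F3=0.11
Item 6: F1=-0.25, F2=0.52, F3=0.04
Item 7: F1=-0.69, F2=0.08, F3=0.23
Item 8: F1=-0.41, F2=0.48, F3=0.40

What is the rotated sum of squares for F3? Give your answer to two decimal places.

SS loadings for F3 = 0.74² + (-0.18)² + 0.36² + (-0.15)² + 0.11² + 0.04² + 0.23² + 0.40² = 0.5476 + 0.0324 + 0.1296 + 0.0225 + 0.0121 + 0.0016 + 0.0529 + 0.1600 = 0.9587

0.96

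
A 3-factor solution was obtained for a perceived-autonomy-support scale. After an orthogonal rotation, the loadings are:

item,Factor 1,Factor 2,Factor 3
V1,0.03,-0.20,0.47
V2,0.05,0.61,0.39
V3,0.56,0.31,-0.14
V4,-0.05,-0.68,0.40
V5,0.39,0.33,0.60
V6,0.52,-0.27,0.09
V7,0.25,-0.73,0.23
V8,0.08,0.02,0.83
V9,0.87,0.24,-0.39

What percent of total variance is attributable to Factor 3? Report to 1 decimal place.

SS loadings for Factor 3 = 0.47² + 0.39² + (-0.14)² + 0.40² + 0.60² + 0.09² + 0.23² + 0.83² + (-0.39)² = 1.8146
With 9 standardized items, total variance = 9. Proportion = 1.8146/9 = 0.2016 → 20.16%.

20.2%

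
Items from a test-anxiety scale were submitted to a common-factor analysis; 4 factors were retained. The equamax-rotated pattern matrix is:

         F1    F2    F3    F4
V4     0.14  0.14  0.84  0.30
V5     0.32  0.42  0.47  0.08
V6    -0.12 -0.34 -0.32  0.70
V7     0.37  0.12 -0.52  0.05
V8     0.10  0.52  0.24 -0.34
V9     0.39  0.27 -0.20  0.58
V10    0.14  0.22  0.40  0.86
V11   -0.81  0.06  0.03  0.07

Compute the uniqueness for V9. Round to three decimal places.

h² = 0.39² + 0.27² + (-0.20)² + 0.58² = 0.1521 + 0.0729 + 0.0400 + 0.3364 = 0.6014
Uniqueness u² = 1 − h² = 1 − 0.6014 = 0.3986

0.399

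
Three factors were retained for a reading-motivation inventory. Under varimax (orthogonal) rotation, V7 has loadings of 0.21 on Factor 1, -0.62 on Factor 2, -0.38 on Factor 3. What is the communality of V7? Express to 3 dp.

h² = 0.21² + (-0.62)² + (-0.38)² = 0.0441 + 0.3844 + 0.1444 = 0.5729

0.573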